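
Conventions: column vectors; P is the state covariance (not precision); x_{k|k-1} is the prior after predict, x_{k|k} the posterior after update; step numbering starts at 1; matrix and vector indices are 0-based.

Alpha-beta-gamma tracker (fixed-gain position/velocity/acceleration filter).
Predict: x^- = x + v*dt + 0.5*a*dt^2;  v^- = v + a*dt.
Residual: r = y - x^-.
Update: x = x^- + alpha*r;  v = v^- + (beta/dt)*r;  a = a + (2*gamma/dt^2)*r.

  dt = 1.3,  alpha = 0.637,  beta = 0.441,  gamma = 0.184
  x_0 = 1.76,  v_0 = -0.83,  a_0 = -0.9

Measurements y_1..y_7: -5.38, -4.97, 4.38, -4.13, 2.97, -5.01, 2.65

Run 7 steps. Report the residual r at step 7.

resid = -0.1050

step 1: x_pred=-0.0795  r=-5.3005  x^+=-3.4559  v^+=-3.7981  a^+=-2.0542
step 2: x_pred=-10.1292  r=5.1592  x^+=-6.8428  v^+=-4.7184  a^+=-0.9308
step 3: x_pred=-13.7632  r=18.1432  x^+=-2.2060  v^+=0.2264  a^+=3.0199
step 4: x_pred=0.6401  r=-4.7701  x^+=-2.3984  v^+=2.5341  a^+=1.9812
step 5: x_pred=2.5700  r=0.4000  x^+=2.8248  v^+=5.2454  a^+=2.0683
step 6: x_pred=11.3916  r=-16.4016  x^+=0.9438  v^+=2.3703  a^+=-1.5031
step 7: x_pred=2.7550  r=-0.1050  x^+=2.6881  v^+=0.3806  a^+=-1.5260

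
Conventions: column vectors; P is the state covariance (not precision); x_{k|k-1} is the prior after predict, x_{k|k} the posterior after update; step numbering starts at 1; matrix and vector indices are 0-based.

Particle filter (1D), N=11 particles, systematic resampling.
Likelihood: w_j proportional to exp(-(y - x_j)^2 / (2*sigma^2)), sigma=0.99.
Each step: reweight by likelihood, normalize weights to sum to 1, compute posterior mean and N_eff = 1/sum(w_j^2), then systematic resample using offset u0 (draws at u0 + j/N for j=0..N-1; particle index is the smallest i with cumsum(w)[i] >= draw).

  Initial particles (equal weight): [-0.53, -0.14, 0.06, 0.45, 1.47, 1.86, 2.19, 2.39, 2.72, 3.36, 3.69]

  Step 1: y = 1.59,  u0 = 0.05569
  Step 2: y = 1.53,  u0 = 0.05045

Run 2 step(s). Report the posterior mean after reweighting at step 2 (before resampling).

step 1: w=[0.0184, 0.0397, 0.0553, 0.0941, 0.1813, 0.1760, 0.1520, 0.1318, 0.0952, 0.0369, 0.0193]  mean=1.7261  Neff=7.7559  idx=[1, 3, 4, 4, 5, 5, 6, 6, 7, 8, 9]
step 2: w=[0.0316, 0.0722, 0.1307, 0.1307, 0.1239, 0.1239, 0.1049, 0.1049, 0.0898, 0.0636, 0.0237]  mean=1.8001  Neff=9.4536  idx=[1, 2, 2, 3, 4, 5, 5, 6, 7, 8, 9]

post_mean = 1.8001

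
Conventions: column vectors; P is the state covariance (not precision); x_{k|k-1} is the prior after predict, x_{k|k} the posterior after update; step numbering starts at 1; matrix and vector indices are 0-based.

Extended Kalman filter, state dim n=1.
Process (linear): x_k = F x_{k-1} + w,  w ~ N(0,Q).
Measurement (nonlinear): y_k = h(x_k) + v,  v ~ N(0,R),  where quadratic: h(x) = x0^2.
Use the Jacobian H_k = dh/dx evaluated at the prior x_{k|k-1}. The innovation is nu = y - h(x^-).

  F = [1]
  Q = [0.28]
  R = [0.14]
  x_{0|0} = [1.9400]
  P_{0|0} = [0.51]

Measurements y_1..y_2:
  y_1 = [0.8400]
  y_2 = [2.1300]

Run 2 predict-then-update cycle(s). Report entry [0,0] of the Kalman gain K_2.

K[0,0] = 0.3856

step 1: x^-=[1.9400]  P^-=[0.7900]  H_jac=[3.8800]  S=[12.0330]  K=[0.2547]  nu=[-2.9236]  x^+=[1.1953]  P^+=[0.0092]
step 2: x^-=[1.1953]  P^-=[0.2892]  H_jac=[2.3905]  S=[1.7926]  K=[0.3856]  nu=[0.7013]  x^+=[1.4657]  P^+=[0.0226]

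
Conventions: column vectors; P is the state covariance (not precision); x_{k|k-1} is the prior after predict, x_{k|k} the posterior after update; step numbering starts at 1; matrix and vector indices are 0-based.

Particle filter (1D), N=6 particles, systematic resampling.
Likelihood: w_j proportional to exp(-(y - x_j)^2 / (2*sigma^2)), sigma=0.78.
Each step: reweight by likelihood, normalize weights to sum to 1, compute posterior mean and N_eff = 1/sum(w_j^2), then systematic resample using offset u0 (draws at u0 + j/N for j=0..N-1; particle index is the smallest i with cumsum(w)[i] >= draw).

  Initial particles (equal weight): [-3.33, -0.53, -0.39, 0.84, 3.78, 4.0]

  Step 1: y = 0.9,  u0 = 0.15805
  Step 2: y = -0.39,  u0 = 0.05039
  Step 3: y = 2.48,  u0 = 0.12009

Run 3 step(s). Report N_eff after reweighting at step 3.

N_eff = 3.0628

step 1: w=[0.0000, 0.1294, 0.1769, 0.6926, 0.0008, 0.0003]  mean=0.4481  Neff=1.8947  idx=[2, 3, 3, 3, 3, 3]
step 2: w=[0.4095, 0.1181, 0.1181, 0.1181, 0.1181, 0.1181]  mean=0.3363  Neff=4.2120  idx=[0, 0, 0, 2, 3, 5]
step 3: w=[0.0035, 0.0035, 0.0035, 0.3299, 0.3299, 0.3299]  mean=0.8273  Neff=3.0628  idx=[3, 3, 4, 4, 5, 5]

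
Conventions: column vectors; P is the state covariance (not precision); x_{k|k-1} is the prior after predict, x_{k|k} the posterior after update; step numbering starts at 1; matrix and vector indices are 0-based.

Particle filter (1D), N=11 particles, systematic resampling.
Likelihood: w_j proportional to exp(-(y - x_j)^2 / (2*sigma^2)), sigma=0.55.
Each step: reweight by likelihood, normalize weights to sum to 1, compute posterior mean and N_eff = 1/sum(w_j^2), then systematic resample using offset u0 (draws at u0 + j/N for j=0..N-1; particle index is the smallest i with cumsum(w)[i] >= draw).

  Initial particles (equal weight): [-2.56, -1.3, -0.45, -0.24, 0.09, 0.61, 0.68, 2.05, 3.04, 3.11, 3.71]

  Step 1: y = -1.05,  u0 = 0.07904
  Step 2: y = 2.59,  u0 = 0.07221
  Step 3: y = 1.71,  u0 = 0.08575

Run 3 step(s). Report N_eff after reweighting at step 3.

N_eff = 10.2665

step 1: w=[0.0118, 0.4628, 0.2830, 0.1735, 0.0599, 0.0054, 0.0036, 0.0000, 0.0000, 0.0000, 0.0000]  mean=-0.7897  Neff=3.0479  idx=[1, 1, 1, 1, 1, 2, 2, 2, 3, 3, 4]
step 2: w=[0.0000, 0.0000, 0.0000, 0.0000, 0.0000, 0.0063, 0.0063, 0.0063, 0.0483, 0.0483, 0.8845]  mean=0.0479  Neff=1.2705  idx=[9, 10, 10, 10, 10, 10, 10, 10, 10, 10, 10]
step 3: w=[0.0141, 0.0986, 0.0986, 0.0986, 0.0986, 0.0986, 0.0986, 0.0986, 0.0986, 0.0986, 0.0986]  mean=0.0854  Neff=10.2665  idx=[1, 2, 3, 4, 5, 6, 7, 8, 9, 10, 10]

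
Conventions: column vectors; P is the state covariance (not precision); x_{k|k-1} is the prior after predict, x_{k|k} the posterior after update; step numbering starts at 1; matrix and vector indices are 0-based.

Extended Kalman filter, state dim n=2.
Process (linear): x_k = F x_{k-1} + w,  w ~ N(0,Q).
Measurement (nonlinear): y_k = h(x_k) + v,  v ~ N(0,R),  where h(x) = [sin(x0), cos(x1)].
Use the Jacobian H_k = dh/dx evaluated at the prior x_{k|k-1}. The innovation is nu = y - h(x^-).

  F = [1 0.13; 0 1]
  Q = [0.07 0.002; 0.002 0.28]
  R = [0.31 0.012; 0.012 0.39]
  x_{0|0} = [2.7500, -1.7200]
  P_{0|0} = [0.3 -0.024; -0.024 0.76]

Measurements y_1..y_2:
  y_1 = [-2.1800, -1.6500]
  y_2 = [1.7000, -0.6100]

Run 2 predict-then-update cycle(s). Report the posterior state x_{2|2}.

step 1: x^-=[2.5264, -1.7200]  P^-=[0.3766 0.0768; 0.0768 1.0400]  H_jac=[-0.8167 0.0000; 0.0000 0.9889]  S=[0.5612 -0.0500; -0.0500 1.4070]  K=[-0.5450 0.0346; -0.0468 0.7293]  nu=[-2.7571, -1.5013]  x^+=[3.9770, -2.6860]  P^+=[0.2064 0.0070; 0.0070 0.2870]
step 2: x^-=[3.6278, -2.6860]  P^-=[0.2830 0.0463; 0.0463 0.5670]  H_jac=[-0.8841 0.0000; 0.0000 0.4400]  S=[0.5312 -0.0060; -0.0060 0.4998]  K=[-0.4706 0.0351; -0.0715 0.4984]  nu=[2.1673, 0.2880]  x^+=[2.6179, -2.6974]  P^+=[0.1646 0.0183; 0.0183 0.4398]

x_post = [2.6179, -2.6974]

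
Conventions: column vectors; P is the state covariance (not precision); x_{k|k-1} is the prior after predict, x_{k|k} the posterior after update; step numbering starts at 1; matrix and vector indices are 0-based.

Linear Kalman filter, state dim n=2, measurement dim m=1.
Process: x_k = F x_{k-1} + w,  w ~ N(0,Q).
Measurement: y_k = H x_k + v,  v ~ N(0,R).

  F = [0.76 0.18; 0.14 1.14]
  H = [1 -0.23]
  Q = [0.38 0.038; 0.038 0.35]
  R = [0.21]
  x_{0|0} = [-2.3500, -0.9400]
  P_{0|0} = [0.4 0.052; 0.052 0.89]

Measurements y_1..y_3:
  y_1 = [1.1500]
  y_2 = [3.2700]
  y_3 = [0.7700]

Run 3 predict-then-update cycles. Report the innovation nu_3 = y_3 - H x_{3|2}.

innov = [-0.8126]

step 1: x^-=[-1.9552, -1.4006]  P^-=[0.6541 0.3096; 0.3096 1.5311]  S=[0.8027]  K=[0.7262; -0.0531]  nu=[2.7831]  x^+=[0.0658, -1.5483]  P^+=[0.2308 0.3405; 0.3405 1.5288]
step 2: x^-=[-0.2287, -1.7558]  P^-=[0.6560 0.6798; 0.6798 2.4501]  S=[0.6829]  K=[0.7317; 0.1704]  nu=[3.0948]  x^+=[2.0357, -1.2286]  P^+=[0.2904 0.5947; 0.5947 2.4302]
step 3: x^-=[1.3260, -1.1156]  P^-=[0.7892 1.0979; 1.0979 3.7039]  S=[0.6901]  K=[0.7777; 0.3564]  nu=[-0.8126]  x^+=[0.6941, -1.4052]  P^+=[0.3718 0.9066; 0.9066 3.6162]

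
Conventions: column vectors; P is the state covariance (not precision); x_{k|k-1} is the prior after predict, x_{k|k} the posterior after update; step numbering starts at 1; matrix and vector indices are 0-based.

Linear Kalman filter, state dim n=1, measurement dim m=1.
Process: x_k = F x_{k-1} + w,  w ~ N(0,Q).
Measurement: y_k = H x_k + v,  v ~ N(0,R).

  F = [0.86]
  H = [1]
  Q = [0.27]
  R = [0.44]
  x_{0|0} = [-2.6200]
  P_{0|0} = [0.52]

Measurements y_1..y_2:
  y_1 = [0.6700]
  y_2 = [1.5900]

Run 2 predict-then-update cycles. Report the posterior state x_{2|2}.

step 1: x^-=[-2.2532]  P^-=[0.6546]  S=[1.0946]  K=[0.5980]  nu=[2.9232]  x^+=[-0.5051]  P^+=[0.2631]
step 2: x^-=[-0.4343]  P^-=[0.4646]  S=[0.9046]  K=[0.5136]  nu=[2.0243]  x^+=[0.6054]  P^+=[0.2260]

x_post = [0.6054]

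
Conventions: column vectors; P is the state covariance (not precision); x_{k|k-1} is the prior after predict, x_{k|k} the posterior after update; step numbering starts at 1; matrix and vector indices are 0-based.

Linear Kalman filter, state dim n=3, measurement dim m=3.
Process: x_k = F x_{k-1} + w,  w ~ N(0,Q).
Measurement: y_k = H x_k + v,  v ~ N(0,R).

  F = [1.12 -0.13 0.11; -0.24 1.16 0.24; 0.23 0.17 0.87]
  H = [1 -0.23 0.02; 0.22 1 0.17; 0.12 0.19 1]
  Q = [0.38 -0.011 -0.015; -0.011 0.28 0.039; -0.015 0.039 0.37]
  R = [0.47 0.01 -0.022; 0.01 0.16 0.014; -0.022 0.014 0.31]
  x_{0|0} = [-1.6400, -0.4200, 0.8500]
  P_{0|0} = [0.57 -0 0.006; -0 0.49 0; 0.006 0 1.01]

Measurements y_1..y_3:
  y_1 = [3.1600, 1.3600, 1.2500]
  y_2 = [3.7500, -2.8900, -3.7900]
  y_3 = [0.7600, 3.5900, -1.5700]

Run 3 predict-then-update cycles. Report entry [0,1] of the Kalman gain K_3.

K[0,1] = 0.0700

step 1: x^-=[-1.6887, 0.1104, 0.2909]  P^-=[1.1170 -0.2100 0.2237; -0.2100 1.0297 0.3141; 0.2237 0.3141 1.1812]  S=[1.7446 -0.1434 0.2097; -0.1434 1.3090 0.7840; 0.2097 0.7840 1.7079]  K=[0.6709 0.0934 0.0608; -0.1775 0.8133 -0.0678; 0.0090 -0.0165 0.7487]  nu=[4.8683, 1.5717, 1.1408]  x^+=[1.7936, 0.4471, 1.1628]  P^+=[0.3060 -0.0408 -0.0236; -0.0408 0.1411 -0.0276; -0.0236 -0.0276 0.2398]
step 2: x^-=[2.0786, 0.3673, 1.5002]  P^-=[0.7760 -0.1709 0.0562; -0.1709 0.5113 0.0654; 0.0562 0.0654 0.5509]  S=[1.3535 -0.0887 0.0735; -0.0887 0.6760 0.2786; 0.0735 0.2786 0.9211]  K=[0.6046 0.0695 0.0575; -0.1625 0.7163 -0.0495; 0.0048 -0.0009 0.6188]  nu=[1.7259, -3.9696, -5.6094]  x^+=[2.5235, -2.4788, -1.9591]  P^+=[0.2750 -0.0391 -0.0201; -0.0391 0.1244 -0.0207; -0.0201 -0.0207 0.1981]
step 3: x^-=[2.9331, -3.9512, -1.5454]  P^-=[0.7365 -0.1573 0.0477; -0.1573 0.4872 0.0622; 0.0477 0.0622 0.5208]  S=[1.3062 -0.0805 0.0636; -0.0805 0.6534 0.2648; 0.0636 0.2648 0.8869]  K=[0.5939 0.0700 0.0562; -0.1594 0.7082 -0.0467; 0.0041 0.0016 0.6062]  nu=[-3.0510, 7.1587, 0.3741]  x^+=[1.6433, 1.5871, -1.3194]  P^+=[0.2702 -0.0381 -0.0199; -0.0381 0.1228 -0.0198; -0.0199 -0.0198 0.1940]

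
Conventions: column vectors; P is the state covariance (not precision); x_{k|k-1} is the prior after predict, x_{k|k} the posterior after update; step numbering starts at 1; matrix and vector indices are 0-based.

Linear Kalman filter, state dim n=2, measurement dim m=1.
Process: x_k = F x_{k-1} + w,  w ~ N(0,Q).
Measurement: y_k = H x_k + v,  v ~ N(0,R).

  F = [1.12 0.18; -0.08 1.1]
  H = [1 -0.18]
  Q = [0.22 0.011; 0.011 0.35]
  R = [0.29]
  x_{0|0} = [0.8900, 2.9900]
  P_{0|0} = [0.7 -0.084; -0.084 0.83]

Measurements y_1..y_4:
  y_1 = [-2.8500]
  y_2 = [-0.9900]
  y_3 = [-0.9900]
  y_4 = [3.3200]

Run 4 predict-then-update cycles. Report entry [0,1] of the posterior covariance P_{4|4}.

step 1: x^-=[1.5350, 3.2178]  P^-=[1.0911 0.0103; 0.0103 1.3736]  S=[1.4219]  K=[0.7661; -0.1666]  nu=[-3.8058]  x^+=[-1.3805, 3.8519]  P^+=[0.2567 0.1918; 0.1918 1.3341]
step 2: x^-=[-0.8528, 4.3475]  P^-=[0.6626 0.4857; 0.4857 1.9321]  S=[0.8403]  K=[0.6844; 0.1641]  nu=[0.6453]  x^+=[-0.4111, 4.4534]  P^+=[0.2689 0.3913; 0.3913 1.9095]
step 3: x^-=[0.3412, 4.9317]  P^-=[0.7770 0.8414; 0.8414 2.5933]  S=[0.8481]  K=[0.7376; 0.4418]  nu=[-0.4435]  x^+=[0.0141, 4.7357]  P^+=[0.3156 0.5651; 0.5651 2.4278]
step 4: x^-=[0.8682, 5.2082]  P^-=[0.9224 1.1515; 1.1515 3.1902]  S=[0.9012]  K=[0.7935; 0.6405]  nu=[3.3893]  x^+=[3.5577, 7.3791]  P^+=[0.3549 0.6934; 0.6934 2.8205]

P_post[0,1] = 0.6934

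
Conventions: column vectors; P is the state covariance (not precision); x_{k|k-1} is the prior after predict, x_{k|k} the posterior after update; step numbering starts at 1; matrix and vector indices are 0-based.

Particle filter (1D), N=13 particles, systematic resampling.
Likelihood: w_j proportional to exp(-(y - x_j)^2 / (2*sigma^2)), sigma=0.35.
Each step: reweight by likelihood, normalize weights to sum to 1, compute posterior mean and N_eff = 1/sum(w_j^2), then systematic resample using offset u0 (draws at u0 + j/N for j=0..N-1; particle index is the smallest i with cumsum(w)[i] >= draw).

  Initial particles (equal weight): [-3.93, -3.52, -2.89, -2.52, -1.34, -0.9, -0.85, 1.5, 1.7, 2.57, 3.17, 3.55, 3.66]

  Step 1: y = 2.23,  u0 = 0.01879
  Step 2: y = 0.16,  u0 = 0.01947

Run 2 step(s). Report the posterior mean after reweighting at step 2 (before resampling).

step 1: w=[0.0000, 0.0000, 0.0000, 0.0000, 0.0000, 0.0000, 0.0000, 0.1049, 0.2933, 0.5758, 0.0251, 0.0008, 0.0002]  mean=2.2187  Neff=2.3298  idx=[7, 7, 8, 8, 8, 9, 9, 9, 9, 9, 9, 9, 9]
step 2: w=[0.4375, 0.4375, 0.0417, 0.0417, 0.0417, 0.0000, 0.0000, 0.0000, 0.0000, 0.0000, 0.0000, 0.0000, 0.0000]  mean=1.5250  Neff=2.5774  idx=[0, 0, 0, 0, 0, 0, 1, 1, 1, 1, 1, 1, 3]

post_mean = 1.5250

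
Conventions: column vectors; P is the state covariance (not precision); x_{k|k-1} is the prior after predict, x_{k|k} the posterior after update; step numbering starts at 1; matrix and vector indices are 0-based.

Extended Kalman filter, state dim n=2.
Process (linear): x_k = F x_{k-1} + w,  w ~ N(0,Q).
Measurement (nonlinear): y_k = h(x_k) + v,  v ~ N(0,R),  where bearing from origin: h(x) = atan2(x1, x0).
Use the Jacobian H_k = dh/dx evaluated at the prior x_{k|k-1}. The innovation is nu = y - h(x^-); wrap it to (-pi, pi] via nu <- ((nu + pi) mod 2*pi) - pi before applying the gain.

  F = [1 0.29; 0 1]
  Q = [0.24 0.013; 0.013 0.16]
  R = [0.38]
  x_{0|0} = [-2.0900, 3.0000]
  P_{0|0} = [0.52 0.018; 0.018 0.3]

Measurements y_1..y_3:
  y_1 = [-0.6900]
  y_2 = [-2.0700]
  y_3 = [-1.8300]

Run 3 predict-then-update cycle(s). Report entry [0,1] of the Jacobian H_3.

step 1: x^-=[-1.2200, 3.0000]  P^-=[0.7957 0.1180; 0.1180 0.4600]  H_jac=[-0.2860 -0.1163]  S=[0.4592]  K=[-0.5255; -0.1900]  nu=[-2.6470]  x^+=[0.1711, 3.5030]  P^+=[0.6689 0.0721; 0.0721 0.4434]
step 2: x^-=[1.1870, 3.5030]  P^-=[0.9880 0.2137; 0.2137 0.6034]  H_jac=[-0.2561 0.0868]  S=[0.4398]  K=[-0.5330; -0.0054]  nu=[2.9691]  x^+=[-0.3957, 3.4870]  P^+=[0.8630 0.2125; 0.2125 0.6034]
step 3: x^-=[0.6156, 3.4870]  P^-=[1.2770 0.4005; 0.4005 0.7634]  H_jac=[-0.2781 0.0491]  S=[0.4697]  K=[-0.7143; -0.1573]  nu=[3.0571]  x^+=[-1.5681, 3.0060]  P^+=[1.0374 0.3477; 0.3477 0.7518]

H_jac[0,1] = 0.0491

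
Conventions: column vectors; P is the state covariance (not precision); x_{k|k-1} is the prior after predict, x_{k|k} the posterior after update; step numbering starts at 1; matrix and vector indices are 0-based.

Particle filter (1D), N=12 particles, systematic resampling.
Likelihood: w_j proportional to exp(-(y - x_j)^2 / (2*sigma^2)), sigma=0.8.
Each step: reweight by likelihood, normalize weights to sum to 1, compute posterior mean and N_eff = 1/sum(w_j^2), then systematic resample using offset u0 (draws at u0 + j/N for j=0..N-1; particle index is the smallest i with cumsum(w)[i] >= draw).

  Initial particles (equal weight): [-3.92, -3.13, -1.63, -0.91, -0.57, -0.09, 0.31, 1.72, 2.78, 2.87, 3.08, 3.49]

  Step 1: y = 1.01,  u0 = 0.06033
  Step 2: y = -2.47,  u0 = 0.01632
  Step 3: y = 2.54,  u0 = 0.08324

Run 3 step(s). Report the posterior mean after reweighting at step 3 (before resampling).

step 1: w=[0.0000, 0.0000, 0.0020, 0.0262, 0.0663, 0.1812, 0.3180, 0.3145, 0.0403, 0.0313, 0.0164, 0.0038]  mean=0.8240  Neff=4.1522  idx=[4, 5, 5, 6, 6, 6, 6, 7, 7, 7, 7, 9]
step 2: w=[0.6402, 0.1286, 0.1286, 0.0256, 0.0256, 0.0256, 0.0256, 0.0000, 0.0000, 0.0000, 0.0000, 0.0000]  mean=-0.3562  Neff=2.2445  idx=[0, 0, 0, 0, 0, 0, 0, 0, 1, 1, 2, 4]
step 3: w=[0.0137, 0.0137, 0.0137, 0.0137, 0.0137, 0.0137, 0.0137, 0.0137, 0.1177, 0.1177, 0.1177, 0.5375]  mean=0.0725  Neff=3.0125  idx=[6, 8, 9, 9, 10, 11, 11, 11, 11, 11, 11, 11]

post_mean = 0.0725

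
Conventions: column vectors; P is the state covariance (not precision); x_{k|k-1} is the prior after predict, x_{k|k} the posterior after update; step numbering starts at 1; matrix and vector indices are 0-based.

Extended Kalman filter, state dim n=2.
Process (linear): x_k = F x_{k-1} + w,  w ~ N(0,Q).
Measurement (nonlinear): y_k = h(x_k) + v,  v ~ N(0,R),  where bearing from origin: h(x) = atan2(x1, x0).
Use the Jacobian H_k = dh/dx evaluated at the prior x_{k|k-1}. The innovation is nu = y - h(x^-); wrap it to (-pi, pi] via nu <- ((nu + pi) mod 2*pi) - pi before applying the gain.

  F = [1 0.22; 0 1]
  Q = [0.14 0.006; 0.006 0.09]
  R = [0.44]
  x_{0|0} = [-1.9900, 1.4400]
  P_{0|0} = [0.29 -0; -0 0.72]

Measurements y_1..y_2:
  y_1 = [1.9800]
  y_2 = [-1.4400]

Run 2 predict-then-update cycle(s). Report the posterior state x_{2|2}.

step 1: x^-=[-1.6732, 1.4400]  P^-=[0.4648 0.1644; 0.1644 0.8100]  H_jac=[-0.2955 -0.3433]  S=[0.6094]  K=[-0.3180; -0.5361]  nu=[-0.4510]  x^+=[-1.5298, 1.6817]  P^+=[0.4032 0.0605; 0.0605 0.6349]
step 2: x^-=[-1.1598, 1.6817]  P^-=[0.6006 0.2062; 0.2062 0.7249]  H_jac=[-0.4030 -0.2779]  S=[0.6397]  K=[-0.4679; -0.4448]  nu=[2.6686]  x^+=[-2.4085, 0.4947]  P^+=[0.4605 0.0731; 0.0731 0.5983]

x_post = [-2.4085, 0.4947]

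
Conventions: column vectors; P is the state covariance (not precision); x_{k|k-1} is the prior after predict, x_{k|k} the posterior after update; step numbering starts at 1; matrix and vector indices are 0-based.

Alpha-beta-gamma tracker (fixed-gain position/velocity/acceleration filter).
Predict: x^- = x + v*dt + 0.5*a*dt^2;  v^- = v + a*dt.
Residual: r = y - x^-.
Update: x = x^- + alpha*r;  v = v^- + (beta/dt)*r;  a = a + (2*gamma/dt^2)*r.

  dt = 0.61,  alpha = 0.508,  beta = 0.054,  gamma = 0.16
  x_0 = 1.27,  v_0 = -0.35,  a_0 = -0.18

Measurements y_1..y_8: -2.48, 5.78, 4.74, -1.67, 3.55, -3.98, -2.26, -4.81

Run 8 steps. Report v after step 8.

step 1: x_pred=1.0230  r=-3.5030  x^+=-0.7565  v^+=-0.7699  a^+=-3.1925
step 2: x_pred=-1.8201  r=7.6001  x^+=2.0407  v^+=-2.0445  a^+=3.3435
step 3: x_pred=1.4156  r=3.3244  x^+=3.1044  v^+=0.2892  a^+=6.2024
step 4: x_pred=4.4348  r=-6.1048  x^+=1.3336  v^+=3.5323  a^+=0.9524
step 5: x_pred=3.6654  r=-0.1154  x^+=3.6068  v^+=4.1030  a^+=0.8531
step 6: x_pred=6.2683  r=-10.2483  x^+=1.0622  v^+=3.7161  a^+=-7.9603
step 7: x_pred=1.8480  r=-4.1080  x^+=-0.2389  v^+=-1.5033  a^+=-11.4931
step 8: x_pred=-3.2942  r=-1.5158  x^+=-4.0642  v^+=-8.6483  a^+=-12.7967

v_post = -8.6483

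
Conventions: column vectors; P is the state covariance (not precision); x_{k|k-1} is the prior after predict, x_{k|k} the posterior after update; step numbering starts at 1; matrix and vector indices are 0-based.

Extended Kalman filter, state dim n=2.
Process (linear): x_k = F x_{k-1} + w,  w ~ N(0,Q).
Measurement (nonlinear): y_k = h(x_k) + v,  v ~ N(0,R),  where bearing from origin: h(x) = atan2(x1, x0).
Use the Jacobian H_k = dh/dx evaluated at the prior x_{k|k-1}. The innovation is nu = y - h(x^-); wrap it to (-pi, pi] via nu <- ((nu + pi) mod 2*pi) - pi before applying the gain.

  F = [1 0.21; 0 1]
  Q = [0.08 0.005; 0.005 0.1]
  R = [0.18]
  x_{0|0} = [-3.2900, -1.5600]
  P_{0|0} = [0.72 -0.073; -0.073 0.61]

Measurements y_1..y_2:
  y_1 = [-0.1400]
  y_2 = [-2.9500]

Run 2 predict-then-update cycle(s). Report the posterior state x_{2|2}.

step 1: x^-=[-3.6176, -1.5600]  P^-=[0.7962 0.0601; 0.0601 0.7100]  H_jac=[0.1005 -0.2331]  S=[0.2238]  K=[0.2950; -0.7125]  nu=[2.5945]  x^+=[-2.8522, -3.4084]  P^+=[0.7768 0.1071; 0.1071 0.5964]
step 2: x^-=[-3.5680, -3.4084]  P^-=[0.9281 0.2374; 0.2374 0.6964]  H_jac=[0.1400 -0.1465]  S=[0.2034]  K=[0.4677; -0.3383]  nu=[-0.5709]  x^+=[-3.8350, -3.2153]  P^+=[0.8836 0.2696; 0.2696 0.6731]

x_post = [-3.8350, -3.2153]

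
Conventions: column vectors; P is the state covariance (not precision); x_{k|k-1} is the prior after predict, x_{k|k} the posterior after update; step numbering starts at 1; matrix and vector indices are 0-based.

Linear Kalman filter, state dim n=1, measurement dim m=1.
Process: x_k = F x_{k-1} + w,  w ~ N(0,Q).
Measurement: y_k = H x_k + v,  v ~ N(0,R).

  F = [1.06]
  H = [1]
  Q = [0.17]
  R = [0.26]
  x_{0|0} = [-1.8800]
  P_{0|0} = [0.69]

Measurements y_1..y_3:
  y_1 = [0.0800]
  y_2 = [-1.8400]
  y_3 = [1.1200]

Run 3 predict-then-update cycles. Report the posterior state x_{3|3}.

x_post = [0.0645]

step 1: x^-=[-1.9928]  P^-=[0.9453]  S=[1.2053]  K=[0.7843]  nu=[2.0728]  x^+=[-0.3671]  P^+=[0.2039]
step 2: x^-=[-0.3892]  P^-=[0.3991]  S=[0.6591]  K=[0.6055]  nu=[-1.4508]  x^+=[-1.2677]  P^+=[0.1574]
step 3: x^-=[-1.3438]  P^-=[0.3469]  S=[0.6069]  K=[0.5716]  nu=[2.4638]  x^+=[0.0645]  P^+=[0.1486]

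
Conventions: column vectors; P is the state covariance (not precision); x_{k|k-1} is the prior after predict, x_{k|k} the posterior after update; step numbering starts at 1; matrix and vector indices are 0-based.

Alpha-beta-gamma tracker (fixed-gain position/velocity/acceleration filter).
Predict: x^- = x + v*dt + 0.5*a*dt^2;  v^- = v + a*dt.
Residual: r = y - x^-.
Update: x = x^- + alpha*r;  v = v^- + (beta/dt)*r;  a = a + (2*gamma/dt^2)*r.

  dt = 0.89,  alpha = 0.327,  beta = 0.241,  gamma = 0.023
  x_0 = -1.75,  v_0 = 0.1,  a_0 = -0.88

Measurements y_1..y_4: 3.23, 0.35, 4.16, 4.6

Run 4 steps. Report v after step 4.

v_post = 1.2149

step 1: x_pred=-2.0095  r=5.2395  x^+=-0.2962  v^+=0.7356  a^+=-0.5757
step 2: x_pred=0.1305  r=0.2195  x^+=0.2023  v^+=0.2826  a^+=-0.5630
step 3: x_pred=0.2308  r=3.9292  x^+=1.5157  v^+=0.8456  a^+=-0.3348
step 4: x_pred=2.1356  r=2.4644  x^+=2.9415  v^+=1.2149  a^+=-0.1917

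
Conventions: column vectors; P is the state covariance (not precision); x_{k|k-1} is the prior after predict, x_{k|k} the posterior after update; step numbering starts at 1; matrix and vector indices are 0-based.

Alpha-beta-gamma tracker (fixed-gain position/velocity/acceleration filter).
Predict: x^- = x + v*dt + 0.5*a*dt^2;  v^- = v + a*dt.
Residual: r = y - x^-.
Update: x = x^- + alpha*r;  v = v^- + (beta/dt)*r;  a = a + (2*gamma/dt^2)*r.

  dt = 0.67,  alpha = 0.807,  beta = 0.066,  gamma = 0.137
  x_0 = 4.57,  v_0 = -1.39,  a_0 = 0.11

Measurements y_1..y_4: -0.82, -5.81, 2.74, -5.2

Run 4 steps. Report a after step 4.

a_post = 0.7119

step 1: x_pred=3.6634  r=-4.4834  x^+=0.0453  v^+=-1.7579  a^+=-2.6266
step 2: x_pred=-1.7221  r=-4.0879  x^+=-5.0210  v^+=-3.9204  a^+=-5.1218
step 3: x_pred=-8.7973  r=11.5373  x^+=0.5133  v^+=-6.2155  a^+=1.9204
step 4: x_pred=-3.2201  r=-1.9799  x^+=-4.8179  v^+=-5.1239  a^+=0.7119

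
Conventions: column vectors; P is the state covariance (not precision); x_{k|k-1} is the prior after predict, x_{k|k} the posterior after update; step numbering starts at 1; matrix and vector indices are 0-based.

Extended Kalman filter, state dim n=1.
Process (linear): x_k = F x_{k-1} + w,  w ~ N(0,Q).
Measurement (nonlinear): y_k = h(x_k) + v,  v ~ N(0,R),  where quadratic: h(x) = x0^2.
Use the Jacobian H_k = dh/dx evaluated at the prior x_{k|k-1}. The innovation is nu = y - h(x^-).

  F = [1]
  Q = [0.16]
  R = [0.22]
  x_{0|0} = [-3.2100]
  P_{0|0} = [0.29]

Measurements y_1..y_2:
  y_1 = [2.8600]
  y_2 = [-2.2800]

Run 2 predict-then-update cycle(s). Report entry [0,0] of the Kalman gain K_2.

K[0,0] = -0.2247

step 1: x^-=[-3.2100]  P^-=[0.4500]  H_jac=[-6.4200]  S=[18.7674]  K=[-0.1539]  nu=[-7.4441]  x^+=[-2.0641]  P^+=[0.0053]
step 2: x^-=[-2.0641]  P^-=[0.1653]  H_jac=[-4.1282]  S=[3.0366]  K=[-0.2247]  nu=[-6.5404]  x^+=[-0.5945]  P^+=[0.0120]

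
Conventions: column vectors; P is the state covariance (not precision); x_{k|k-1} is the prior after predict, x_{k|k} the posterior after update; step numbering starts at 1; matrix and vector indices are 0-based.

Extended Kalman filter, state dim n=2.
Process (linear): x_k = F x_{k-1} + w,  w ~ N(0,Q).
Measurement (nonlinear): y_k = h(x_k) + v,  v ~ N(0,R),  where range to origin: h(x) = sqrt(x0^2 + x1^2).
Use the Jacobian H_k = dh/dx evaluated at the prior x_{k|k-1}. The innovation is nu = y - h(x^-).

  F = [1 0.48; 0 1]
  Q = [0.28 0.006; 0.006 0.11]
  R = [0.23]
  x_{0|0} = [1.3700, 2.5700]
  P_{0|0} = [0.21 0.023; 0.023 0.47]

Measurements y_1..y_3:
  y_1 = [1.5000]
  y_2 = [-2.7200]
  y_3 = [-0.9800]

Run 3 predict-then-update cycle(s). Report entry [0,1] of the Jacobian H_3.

H_jac[0,1] = -0.2424

step 1: x^-=[2.6036, 2.5700]  P^-=[0.6204 0.2546; 0.2546 0.5800]  H_jac=[0.7117 0.7025]  S=[1.0850]  K=[0.5717; 0.5425]  nu=[-2.1584]  x^+=[1.3696, 1.3990]  P^+=[0.2657 -0.0820; -0.0820 0.2607]
step 2: x^-=[2.0411, 1.3990]  P^-=[0.5271 0.0492; 0.0492 0.3707]  H_jac=[0.8248 0.5654]  S=[0.7529]  K=[0.6143; 0.3322]  nu=[-5.1946]  x^+=[-1.1500, -0.3265]  P^+=[0.2429 -0.1045; -0.1045 0.2876]
step 3: x^-=[-1.3067, -0.3265]  P^-=[0.4889 0.0395; 0.0395 0.3976]  H_jac=[-0.9702 -0.2424]  S=[0.7321]  K=[-0.6609; -0.1840]  nu=[-2.3269]  x^+=[0.2312, 0.1018]  P^+=[0.1691 -0.0495; -0.0495 0.3728]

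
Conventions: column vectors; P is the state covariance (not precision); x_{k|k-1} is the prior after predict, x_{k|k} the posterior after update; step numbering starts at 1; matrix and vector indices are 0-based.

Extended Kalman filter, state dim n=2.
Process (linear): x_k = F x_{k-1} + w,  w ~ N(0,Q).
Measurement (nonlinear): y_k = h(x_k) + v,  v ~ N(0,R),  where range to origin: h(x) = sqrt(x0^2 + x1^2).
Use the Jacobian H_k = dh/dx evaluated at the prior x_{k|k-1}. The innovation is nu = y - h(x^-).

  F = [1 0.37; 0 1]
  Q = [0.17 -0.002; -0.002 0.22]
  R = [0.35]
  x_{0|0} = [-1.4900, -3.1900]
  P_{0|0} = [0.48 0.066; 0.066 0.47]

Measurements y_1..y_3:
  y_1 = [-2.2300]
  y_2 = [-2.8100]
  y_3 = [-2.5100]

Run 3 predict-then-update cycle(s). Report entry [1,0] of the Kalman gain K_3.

K[1,0] = -0.3450

step 1: x^-=[-2.6703, -3.1900]  P^-=[0.7632 0.2379; 0.2379 0.6900]  H_jac=[-0.6419 -0.7668]  S=[1.3043]  K=[-0.5154; -0.5227]  nu=[-6.3901]  x^+=[0.6234, 0.1502]  P^+=[0.4167 -0.1135; -0.1135 0.3336]
step 2: x^-=[0.6789, 0.1502]  P^-=[0.5483 0.0079; 0.0079 0.5536]  H_jac=[0.9764 0.2160]  S=[0.9019]  K=[0.5955; 0.1412]  nu=[-3.5054]  x^+=[-1.4085, -0.3446]  P^+=[0.2285 -0.0679; -0.0679 0.5356]
step 3: x^-=[-1.5360, -0.3446]  P^-=[0.4216 0.1283; 0.1283 0.7556]  H_jac=[-0.9757 -0.2189]  S=[0.8424]  K=[-0.5216; -0.3450]  nu=[-4.0842]  x^+=[0.5945, 1.0643]  P^+=[0.1923 -0.0233; -0.0233 0.6554]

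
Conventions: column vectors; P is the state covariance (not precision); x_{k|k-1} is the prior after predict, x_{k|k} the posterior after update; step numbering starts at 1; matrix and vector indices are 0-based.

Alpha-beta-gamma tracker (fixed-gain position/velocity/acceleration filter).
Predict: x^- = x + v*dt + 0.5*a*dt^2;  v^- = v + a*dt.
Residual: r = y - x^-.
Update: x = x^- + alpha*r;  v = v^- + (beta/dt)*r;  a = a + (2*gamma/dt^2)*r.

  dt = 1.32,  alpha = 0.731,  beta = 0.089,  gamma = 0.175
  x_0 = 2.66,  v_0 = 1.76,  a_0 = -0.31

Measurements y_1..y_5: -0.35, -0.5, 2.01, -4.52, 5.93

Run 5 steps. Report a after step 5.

a_post = 2.2711

step 1: x_pred=4.7131  r=-5.0631  x^+=1.0120  v^+=1.0094  a^+=-1.3270
step 2: x_pred=1.1883  r=-1.6883  x^+=-0.0458  v^+=-0.8561  a^+=-1.6662
step 3: x_pred=-2.6275  r=4.6375  x^+=0.7625  v^+=-2.7428  a^+=-0.7346
step 4: x_pred=-3.4980  r=-1.0220  x^+=-4.2451  v^+=-3.7814  a^+=-0.9399
step 5: x_pred=-10.0554  r=15.9854  x^+=1.6299  v^+=-3.9443  a^+=2.2711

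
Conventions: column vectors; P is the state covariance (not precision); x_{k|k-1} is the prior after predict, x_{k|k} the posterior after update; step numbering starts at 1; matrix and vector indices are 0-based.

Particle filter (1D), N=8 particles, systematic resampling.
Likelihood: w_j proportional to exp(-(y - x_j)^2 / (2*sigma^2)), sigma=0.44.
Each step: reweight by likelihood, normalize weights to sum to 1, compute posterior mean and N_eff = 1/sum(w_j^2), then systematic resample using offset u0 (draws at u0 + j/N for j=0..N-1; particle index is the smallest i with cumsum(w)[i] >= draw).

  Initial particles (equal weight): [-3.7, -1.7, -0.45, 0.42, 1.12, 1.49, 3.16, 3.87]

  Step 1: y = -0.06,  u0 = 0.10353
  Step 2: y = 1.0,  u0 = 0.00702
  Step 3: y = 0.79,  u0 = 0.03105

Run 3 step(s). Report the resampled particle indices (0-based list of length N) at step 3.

step 1: w=[0.0000, 0.0008, 0.5371, 0.4387, 0.0218, 0.0016, 0.0000, 0.0000]  mean=-0.0319  Neff=2.0772  idx=[2, 2, 2, 2, 3, 3, 3, 4]
step 2: w=[0.0020, 0.0020, 0.0020, 0.0020, 0.1873, 0.1873, 0.1873, 0.4302]  mean=0.7144  Neff=3.4437  idx=[3, 4, 5, 5, 6, 7, 7, 7]
step 3: w=[0.0037, 0.1379, 0.1379, 0.1379, 0.1379, 0.1482, 0.1482, 0.1482]  mean=0.7281  Neff=7.0423  idx=[1, 2, 3, 3, 4, 5, 6, 7]

resampled_idx = [1, 2, 3, 3, 4, 5, 6, 7]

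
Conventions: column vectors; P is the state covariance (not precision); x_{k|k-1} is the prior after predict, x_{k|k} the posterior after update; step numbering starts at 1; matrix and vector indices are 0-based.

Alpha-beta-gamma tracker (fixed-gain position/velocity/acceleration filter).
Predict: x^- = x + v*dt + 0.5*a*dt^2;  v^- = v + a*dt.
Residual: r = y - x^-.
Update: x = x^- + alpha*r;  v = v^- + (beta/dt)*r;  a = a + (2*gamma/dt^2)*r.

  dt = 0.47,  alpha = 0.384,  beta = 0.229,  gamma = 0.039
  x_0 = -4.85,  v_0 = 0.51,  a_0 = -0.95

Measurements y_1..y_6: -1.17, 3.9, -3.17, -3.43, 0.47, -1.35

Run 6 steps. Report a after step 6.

a_post = -1.9667

step 1: x_pred=-4.7152  r=3.5452  x^+=-3.3539  v^+=1.7909  a^+=0.3018
step 2: x_pred=-2.4788  r=6.3788  x^+=-0.0294  v^+=5.0407  a^+=2.5542
step 3: x_pred=2.6219  r=-5.7919  x^+=0.3978  v^+=3.4192  a^+=0.5091
step 4: x_pred=2.0610  r=-5.4910  x^+=-0.0475  v^+=0.9830  a^+=-1.4298
step 5: x_pred=0.2566  r=0.2134  x^+=0.3385  v^+=0.4150  a^+=-1.3545
step 6: x_pred=0.3840  r=-1.7340  x^+=-0.2819  v^+=-1.0665  a^+=-1.9667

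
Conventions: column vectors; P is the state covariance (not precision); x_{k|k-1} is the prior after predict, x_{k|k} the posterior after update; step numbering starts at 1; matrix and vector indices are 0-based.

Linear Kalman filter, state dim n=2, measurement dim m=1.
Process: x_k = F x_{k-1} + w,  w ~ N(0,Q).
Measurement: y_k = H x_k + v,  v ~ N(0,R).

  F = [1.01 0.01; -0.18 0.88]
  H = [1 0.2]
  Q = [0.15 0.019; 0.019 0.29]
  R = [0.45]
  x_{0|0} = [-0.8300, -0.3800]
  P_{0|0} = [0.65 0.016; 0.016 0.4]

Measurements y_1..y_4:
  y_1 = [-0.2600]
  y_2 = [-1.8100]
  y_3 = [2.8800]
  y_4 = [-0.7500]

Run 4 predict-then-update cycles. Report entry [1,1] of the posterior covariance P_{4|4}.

step 1: x^-=[-0.8421, -0.1850]  P^-=[0.8134 -0.0815; -0.0815 0.6158]  S=[1.2555]  K=[0.6349; 0.0332]  nu=[0.6191]  x^+=[-0.4490, -0.1644]  P^+=[0.3073 -0.1079; -0.1079 0.6144]
step 2: x^-=[-0.4552, -0.0639]  P^-=[0.4614 -0.1272; -0.1272 0.8099]  S=[0.8929]  K=[0.4882; 0.0390]  nu=[-1.3421]  x^+=[-1.1104, -0.1162]  P^+=[0.2485 -0.1442; -0.1442 0.8086]
step 3: x^-=[-1.1226, 0.0976]  P^-=[0.4007 -0.1470; -0.1470 0.9699]  S=[0.8307]  K=[0.4470; 0.0566]  nu=[3.9831]  x^+=[0.6577, 0.3231]  P^+=[0.2347 -0.1680; -0.1680 0.9672]
step 4: x^-=[0.6675, 0.1659]  P^-=[0.3862 -0.1642; -0.1642 1.0998]  S=[0.8145]  K=[0.4338; 0.0685]  nu=[-1.4507]  x^+=[0.0382, 0.0665]  P^+=[0.2329 -0.1884; -0.1884 1.0960]

P_post[1,1] = 1.0960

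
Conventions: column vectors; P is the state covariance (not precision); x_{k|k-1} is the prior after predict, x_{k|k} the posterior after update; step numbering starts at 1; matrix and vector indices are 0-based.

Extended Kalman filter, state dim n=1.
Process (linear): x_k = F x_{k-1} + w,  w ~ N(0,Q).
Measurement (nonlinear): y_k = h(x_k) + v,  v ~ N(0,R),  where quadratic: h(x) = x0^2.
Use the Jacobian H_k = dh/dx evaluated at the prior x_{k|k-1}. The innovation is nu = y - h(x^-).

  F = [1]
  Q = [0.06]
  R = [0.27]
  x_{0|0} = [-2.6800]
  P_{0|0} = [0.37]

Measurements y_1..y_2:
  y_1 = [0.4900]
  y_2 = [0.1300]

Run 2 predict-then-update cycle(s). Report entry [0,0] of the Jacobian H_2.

step 1: x^-=[-2.6800]  P^-=[0.4300]  H_jac=[-5.3600]  S=[12.6237]  K=[-0.1826]  nu=[-6.6924]  x^+=[-1.4581]  P^+=[0.0092]
step 2: x^-=[-1.4581]  P^-=[0.0692]  H_jac=[-2.9162]  S=[0.8585]  K=[-0.2351]  nu=[-1.9961]  x^+=[-0.9889]  P^+=[0.0218]

H_jac[0,0] = -2.9162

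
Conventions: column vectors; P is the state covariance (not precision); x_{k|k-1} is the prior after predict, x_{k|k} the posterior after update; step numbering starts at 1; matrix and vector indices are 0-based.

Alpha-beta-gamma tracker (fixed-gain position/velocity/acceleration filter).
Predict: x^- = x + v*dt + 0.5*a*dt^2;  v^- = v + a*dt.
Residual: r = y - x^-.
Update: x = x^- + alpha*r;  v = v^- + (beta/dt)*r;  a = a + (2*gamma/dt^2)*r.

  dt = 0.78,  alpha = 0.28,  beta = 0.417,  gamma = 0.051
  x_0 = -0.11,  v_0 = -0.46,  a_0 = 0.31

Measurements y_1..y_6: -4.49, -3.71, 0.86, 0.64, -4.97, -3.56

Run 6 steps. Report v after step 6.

step 1: x_pred=-0.3745  r=-4.1155  x^+=-1.5268  v^+=-2.4184  a^+=-0.3800
step 2: x_pred=-3.5288  r=-0.1812  x^+=-3.5795  v^+=-2.8117  a^+=-0.4104
step 3: x_pred=-5.8975  r=6.7575  x^+=-4.0054  v^+=0.4809  a^+=0.7226
step 4: x_pred=-3.4105  r=4.0505  x^+=-2.2763  v^+=3.2099  a^+=1.4016
step 5: x_pred=0.6538  r=-5.6238  x^+=-0.9209  v^+=1.2966  a^+=0.4588
step 6: x_pred=0.2301  r=-3.7901  x^+=-0.8312  v^+=-0.3717  a^+=-0.1766

v_post = -0.3717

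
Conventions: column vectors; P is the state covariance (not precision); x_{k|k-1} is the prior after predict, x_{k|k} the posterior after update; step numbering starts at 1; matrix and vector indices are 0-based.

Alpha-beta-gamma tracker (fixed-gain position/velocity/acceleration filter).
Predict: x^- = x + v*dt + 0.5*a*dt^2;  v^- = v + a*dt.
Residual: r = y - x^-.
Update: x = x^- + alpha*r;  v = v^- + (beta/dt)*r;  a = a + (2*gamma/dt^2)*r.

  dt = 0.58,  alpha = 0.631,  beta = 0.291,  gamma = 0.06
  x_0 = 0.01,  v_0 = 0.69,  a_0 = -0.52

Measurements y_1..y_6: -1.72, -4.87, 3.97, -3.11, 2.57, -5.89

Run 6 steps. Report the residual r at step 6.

step 1: x_pred=0.3227  r=-2.0427  x^+=-0.9662  v^+=-0.6365  a^+=-1.2487
step 2: x_pred=-1.5454  r=-3.3246  x^+=-3.6432  v^+=-3.0287  a^+=-2.4346
step 3: x_pred=-5.8094  r=9.7794  x^+=0.3614  v^+=0.4657  a^+=1.0539
step 4: x_pred=0.8088  r=-3.9188  x^+=-1.6640  v^+=-0.8892  a^+=-0.3440
step 5: x_pred=-2.2375  r=4.8075  x^+=0.7960  v^+=1.3234  a^+=1.3709
step 6: x_pred=1.7942  r=-7.6842  x^+=-3.0545  v^+=-1.7368  a^+=-1.3702

resid = -7.6842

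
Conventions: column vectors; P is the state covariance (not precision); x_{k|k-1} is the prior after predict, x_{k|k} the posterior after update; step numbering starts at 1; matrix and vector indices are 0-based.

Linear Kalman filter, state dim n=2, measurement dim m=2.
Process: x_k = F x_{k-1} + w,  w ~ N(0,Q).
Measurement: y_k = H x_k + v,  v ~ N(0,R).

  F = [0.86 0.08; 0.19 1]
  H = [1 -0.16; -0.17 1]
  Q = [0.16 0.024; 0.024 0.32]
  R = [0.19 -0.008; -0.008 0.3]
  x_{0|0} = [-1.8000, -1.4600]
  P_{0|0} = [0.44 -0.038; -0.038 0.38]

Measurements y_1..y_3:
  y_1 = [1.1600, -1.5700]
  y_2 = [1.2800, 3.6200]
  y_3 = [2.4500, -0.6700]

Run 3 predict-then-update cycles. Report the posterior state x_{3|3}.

step 1: x^-=[-1.6648, -1.8020]  P^-=[0.4826 0.0930; 0.0930 0.7014]  S=[0.6608 -0.1067; -0.1067 0.9838]  K=[0.7223 0.0895; 0.0850 0.7062]  nu=[2.5365, -0.0510]  x^+=[0.1627, -1.6225]  P^+=[0.1438 0.0455; 0.0455 0.2189]
step 2: x^-=[0.0101, -1.5915]  P^-=[0.2740 0.1049; 0.1049 0.5614]  S=[0.4448 -0.0367; -0.0367 0.8337]  K=[0.5862 0.0957; 0.0879 0.6559]  nu=[1.0152, 5.2133]  x^+=[1.1041, 1.9171]  P^+=[0.1177 0.0440; 0.0440 0.2035]
step 3: x^-=[1.1029, 2.1268]  P^-=[0.2544 0.0980; 0.0980 0.5445]  S=[0.4269 -0.0377; -0.0377 0.8185]  K=[0.5673 0.0930; 0.0828 0.6487]  nu=[1.6874, -2.6093]  x^+=[1.8174, 0.5739]  P^+=[0.1139 0.0427; 0.0427 0.2012]

x_post = [1.8174, 0.5739]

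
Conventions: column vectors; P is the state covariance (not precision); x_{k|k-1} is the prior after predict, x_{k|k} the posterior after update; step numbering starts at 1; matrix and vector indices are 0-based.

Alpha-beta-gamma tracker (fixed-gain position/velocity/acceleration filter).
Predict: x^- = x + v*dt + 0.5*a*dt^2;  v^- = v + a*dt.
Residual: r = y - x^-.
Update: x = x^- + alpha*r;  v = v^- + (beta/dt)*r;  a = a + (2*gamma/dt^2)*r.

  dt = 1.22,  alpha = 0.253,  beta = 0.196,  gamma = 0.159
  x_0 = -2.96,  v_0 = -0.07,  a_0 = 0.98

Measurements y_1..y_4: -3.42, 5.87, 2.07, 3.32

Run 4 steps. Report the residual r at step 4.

step 1: x_pred=-2.3161  r=-1.1039  x^+=-2.5954  v^+=0.9482  a^+=0.7441
step 2: x_pred=-0.8847  r=6.7547  x^+=0.8242  v^+=2.9413  a^+=2.1873
step 3: x_pred=6.0404  r=-3.9704  x^+=5.0359  v^+=4.9719  a^+=1.3390
step 4: x_pred=12.0982  r=-8.7782  x^+=9.8773  v^+=5.1953  a^+=-0.5364

resid = -8.7782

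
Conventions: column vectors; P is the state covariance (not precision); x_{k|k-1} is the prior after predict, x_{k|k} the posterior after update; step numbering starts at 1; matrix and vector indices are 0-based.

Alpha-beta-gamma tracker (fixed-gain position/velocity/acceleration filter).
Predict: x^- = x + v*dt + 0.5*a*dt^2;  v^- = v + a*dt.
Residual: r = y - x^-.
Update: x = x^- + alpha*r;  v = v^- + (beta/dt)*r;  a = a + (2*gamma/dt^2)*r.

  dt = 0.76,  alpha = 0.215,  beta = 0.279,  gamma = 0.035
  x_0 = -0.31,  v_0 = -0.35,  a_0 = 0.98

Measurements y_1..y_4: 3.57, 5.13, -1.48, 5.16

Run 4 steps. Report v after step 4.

v_post = 2.4165

step 1: x_pred=-0.2930  r=3.8630  x^+=0.5376  v^+=1.8129  a^+=1.4482
step 2: x_pred=2.3336  r=2.7964  x^+=2.9348  v^+=3.9401  a^+=1.7871
step 3: x_pred=6.4454  r=-7.9254  x^+=4.7414  v^+=2.3888  a^+=0.8266
step 4: x_pred=6.7956  r=-1.6356  x^+=6.4440  v^+=2.4165  a^+=0.6283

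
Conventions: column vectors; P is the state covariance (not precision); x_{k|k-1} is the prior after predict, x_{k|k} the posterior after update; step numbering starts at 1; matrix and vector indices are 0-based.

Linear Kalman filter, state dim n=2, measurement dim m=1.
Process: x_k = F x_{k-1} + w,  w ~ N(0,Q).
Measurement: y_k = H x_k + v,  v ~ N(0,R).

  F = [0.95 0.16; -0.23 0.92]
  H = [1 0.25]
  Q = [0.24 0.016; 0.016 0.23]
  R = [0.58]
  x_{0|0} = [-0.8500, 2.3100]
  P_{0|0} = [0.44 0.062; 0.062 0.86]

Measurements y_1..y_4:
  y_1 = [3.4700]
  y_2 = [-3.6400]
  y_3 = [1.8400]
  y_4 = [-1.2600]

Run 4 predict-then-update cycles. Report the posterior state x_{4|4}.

step 1: x^-=[-0.4379, 2.3207]  P^-=[0.6780 0.0984; 0.0984 0.9549]  S=[1.3668]  K=[0.5140; 0.2466]  nu=[3.3277]  x^+=[1.2726, 3.1414]  P^+=[0.3168 -0.0749; -0.0749 0.8718]
step 2: x^-=[1.7116, 2.5974]  P^-=[0.5255 0.0124; 0.0124 1.0164]  S=[1.1752]  K=[0.4498; 0.2267]  nu=[-6.0009]  x^+=[-0.9876, 1.2367]  P^+=[0.2877 -0.1075; -0.1075 0.9559]
step 3: x^-=[-0.7403, 1.3649]  P^-=[0.4915 0.0039; 0.0039 1.0998]  S=[1.1422]  K=[0.4312; 0.2441]  nu=[2.2391]  x^+=[0.2251, 1.9115]  P^+=[0.2792 -0.1164; -0.1164 1.0317]
step 4: x^-=[0.5197, 1.7068]  P^-=[0.4830 0.0095; 0.0095 1.1673]  S=[1.1407]  K=[0.4255; 0.2641]  nu=[-2.2064]  x^+=[-0.4191, 1.1241]  P^+=[0.2765 -0.1187; -0.1187 1.0877]

x_post = [-0.4191, 1.1241]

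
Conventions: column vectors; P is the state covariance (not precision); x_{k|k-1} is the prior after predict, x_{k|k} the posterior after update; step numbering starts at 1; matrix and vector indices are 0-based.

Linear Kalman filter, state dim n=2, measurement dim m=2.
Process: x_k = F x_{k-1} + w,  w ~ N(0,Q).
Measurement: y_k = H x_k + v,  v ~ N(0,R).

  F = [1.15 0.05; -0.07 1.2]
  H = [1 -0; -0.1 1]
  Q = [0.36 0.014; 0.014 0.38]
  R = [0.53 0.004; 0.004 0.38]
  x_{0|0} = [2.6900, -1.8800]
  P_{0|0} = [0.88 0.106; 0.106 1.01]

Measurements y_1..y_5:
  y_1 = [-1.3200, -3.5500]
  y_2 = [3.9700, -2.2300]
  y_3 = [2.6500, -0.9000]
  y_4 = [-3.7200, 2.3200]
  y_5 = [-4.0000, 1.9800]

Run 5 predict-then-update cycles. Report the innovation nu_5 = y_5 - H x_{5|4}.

innov = [-2.7348, 0.9176]

step 1: x^-=[2.9995, -2.4443]  P^-=[1.5385 0.1497; 0.1497 1.8209]  S=[2.0685 -0.0002; -0.0002 2.1864]  K=[0.7438 -0.0019; 0.0724 0.8260]  nu=[-4.3195, -0.8058]  x^+=[-0.2118, -3.4227]  P^+=[0.3942 0.0417; 0.0417 0.3183]
step 2: x^-=[-0.4147, -4.0924]  P^-=[0.8869 0.0588; 0.0588 0.8333]  S=[1.4169 -0.0259; -0.0259 1.2105]  K=[0.6257 -0.0113; 0.0540 0.6848]  nu=[4.3847, 1.8210]  x^+=[2.3084, -2.6087]  P^+=[0.3316 0.0314; 0.0314 0.2636]
step 3: x^-=[2.5242, -3.2921]  P^-=[0.8028 0.0463; 0.0463 0.7559]  S=[1.3328 -0.0300; -0.0300 1.1347]  K=[0.6020 -0.0140; 0.0497 0.6634]  nu=[0.1258, 2.6445]  x^+=[2.5628, -1.5314]  P^+=[0.3190 0.0290; 0.0290 0.2552]
step 4: x^-=[2.8706, -2.0171]  P^-=[0.7859 0.0435; 0.0435 0.7442]  S=[1.3159 -0.0311; -0.0311 1.1233]  K=[0.5969 -0.0147; 0.0487 0.6599]  nu=[-6.5906, 4.6242]  x^+=[-1.1312, 0.7139]  P^+=[0.3163 0.0284; 0.0284 0.2538]
step 5: x^-=[-1.2652, 0.9359]  P^-=[0.7822 0.0429; 0.0429 0.7423]  S=[1.3122 -0.0313; -0.0313 1.1215]  K=[0.5957 -0.0149; 0.0484 0.6594]  nu=[-2.7348, 0.9176]  x^+=[-2.9081, 1.4085]  P^+=[0.3157 0.0283; 0.0283 0.2536]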